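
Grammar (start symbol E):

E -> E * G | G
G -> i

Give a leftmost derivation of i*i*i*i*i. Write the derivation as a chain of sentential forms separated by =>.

E => E*G   [E -> E * G]
E*G => E*G*G   [E -> E * G]
E*G*G => E*G*G*G   [E -> E * G]
E*G*G*G => E*G*G*G*G   [E -> E * G]
E*G*G*G*G => G*G*G*G*G   [E -> G]
G*G*G*G*G => i*G*G*G*G   [G -> i]
i*G*G*G*G => i*i*G*G*G   [G -> i]
i*i*G*G*G => i*i*i*G*G   [G -> i]
i*i*i*G*G => i*i*i*i*G   [G -> i]
i*i*i*i*G => i*i*i*i*i   [G -> i]

E => E*G => E*G*G => E*G*G*G => E*G*G*G*G => G*G*G*G*G => i*G*G*G*G => i*i*G*G*G => i*i*i*G*G => i*i*i*i*G => i*i*i*i*i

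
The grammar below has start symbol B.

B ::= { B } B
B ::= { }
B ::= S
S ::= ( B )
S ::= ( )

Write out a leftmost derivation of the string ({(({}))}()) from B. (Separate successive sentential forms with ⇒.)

B ⇒ S   [B ::= S]
S ⇒ (B)   [S ::= ( B )]
(B) ⇒ ({B}B)   [B ::= { B } B]
({B}B) ⇒ ({S}B)   [B ::= S]
({S}B) ⇒ ({(B)}B)   [S ::= ( B )]
({(B)}B) ⇒ ({(S)}B)   [B ::= S]
({(S)}B) ⇒ ({((B))}B)   [S ::= ( B )]
({((B))}B) ⇒ ({(({}))}B)   [B ::= { }]
({(({}))}B) ⇒ ({(({}))}S)   [B ::= S]
({(({}))}S) ⇒ ({(({}))}())   [S ::= ( )]

B⇒S⇒(B)⇒({B}B)⇒({S}B)⇒({(B)}B)⇒({(S)}B)⇒({((B))}B)⇒({(({}))}B)⇒({(({}))}S)⇒({(({}))}())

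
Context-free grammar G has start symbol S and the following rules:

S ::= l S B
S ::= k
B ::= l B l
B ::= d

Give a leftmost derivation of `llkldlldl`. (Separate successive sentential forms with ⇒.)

S ⇒ lSB ⇒ llSBB ⇒ llkBB ⇒ llklBlB ⇒ llkldlB ⇒ llkldllBl ⇒ llkldlldl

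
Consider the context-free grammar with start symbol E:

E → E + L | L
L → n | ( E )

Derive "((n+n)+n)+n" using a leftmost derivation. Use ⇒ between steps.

E⇒E+L⇒L+L⇒(E)+L⇒(E+L)+L⇒(L+L)+L⇒((E)+L)+L⇒((E+L)+L)+L⇒((L+L)+L)+L⇒((n+L)+L)+L⇒((n+n)+L)+L⇒((n+n)+n)+L⇒((n+n)+n)+n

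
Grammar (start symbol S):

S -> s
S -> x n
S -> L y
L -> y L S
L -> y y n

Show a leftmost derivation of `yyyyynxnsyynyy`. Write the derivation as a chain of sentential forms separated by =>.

S => Ly   [S -> L y]
Ly => yLSy   [L -> y L S]
yLSy => yyLSSy   [L -> y L S]
yyLSSy => yyyLSSSy   [L -> y L S]
yyyLSSSy => yyyyynSSSy   [L -> y y n]
yyyyynSSSy => yyyyynxnSSy   [S -> x n]
yyyyynxnSSy => yyyyynxnsSy   [S -> s]
yyyyynxnsSy => yyyyynxnsLyy   [S -> L y]
yyyyynxnsLyy => yyyyynxnsyynyy   [L -> y y n]

S=>Ly=>yLSy=>yyLSSy=>yyyLSSSy=>yyyyynSSSy=>yyyyynxnSSy=>yyyyynxnsSy=>yyyyynxnsLyy=>yyyyynxnsyynyy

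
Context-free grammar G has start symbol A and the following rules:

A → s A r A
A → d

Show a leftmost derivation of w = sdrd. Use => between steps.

A => sArA => sdrA => sdrd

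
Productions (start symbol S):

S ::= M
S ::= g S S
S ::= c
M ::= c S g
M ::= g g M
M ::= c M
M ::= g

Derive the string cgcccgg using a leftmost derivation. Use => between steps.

S => M   [S ::= M]
M => cSg   [M ::= c S g]
cSg => cgSSg   [S ::= g S S]
cgSSg => cgcSg   [S ::= c]
cgcSg => cgcMg   [S ::= M]
cgcMg => cgccMg   [M ::= c M]
cgccMg => cgcccMg   [M ::= c M]
cgcccMg => cgcccgg   [M ::= g]

S => M => cSg => cgSSg => cgcSg => cgcMg => cgccMg => cgcccMg => cgcccgg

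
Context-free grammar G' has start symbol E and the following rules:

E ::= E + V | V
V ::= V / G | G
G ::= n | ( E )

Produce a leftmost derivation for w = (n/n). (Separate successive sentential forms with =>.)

E => V => G => (E) => (V) => (V/G) => (G/G) => (n/G) => (n/n)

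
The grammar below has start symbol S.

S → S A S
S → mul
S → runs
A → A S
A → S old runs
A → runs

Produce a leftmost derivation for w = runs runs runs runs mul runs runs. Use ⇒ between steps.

S ⇒ S A S   [S → S A S]
S A S ⇒ S A S A S   [S → S A S]
S A S A S ⇒ S A S A S A S   [S → S A S]
S A S A S A S ⇒ runs A S A S A S   [S → runs]
runs A S A S A S ⇒ runs runs S A S A S   [A → runs]
runs runs S A S A S ⇒ runs runs runs A S A S   [S → runs]
runs runs runs A S A S ⇒ runs runs runs runs S A S   [A → runs]
runs runs runs runs S A S ⇒ runs runs runs runs mul A S   [S → mul]
runs runs runs runs mul A S ⇒ runs runs runs runs mul runs S   [A → runs]
runs runs runs runs mul runs S ⇒ runs runs runs runs mul runs runs   [S → runs]

S ⇒ S A S ⇒ S A S A S ⇒ S A S A S A S ⇒ runs A S A S A S ⇒ runs runs S A S A S ⇒ runs runs runs A S A S ⇒ runs runs runs runs S A S ⇒ runs runs runs runs mul A S ⇒ runs runs runs runs mul runs S ⇒ runs runs runs runs mul runs runs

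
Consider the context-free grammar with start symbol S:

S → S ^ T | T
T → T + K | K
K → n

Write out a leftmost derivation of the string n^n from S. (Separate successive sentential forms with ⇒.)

S ⇒ S^T   [S → S ^ T]
S^T ⇒ T^T   [S → T]
T^T ⇒ K^T   [T → K]
K^T ⇒ n^T   [K → n]
n^T ⇒ n^K   [T → K]
n^K ⇒ n^n   [K → n]

S ⇒ S^T ⇒ T^T ⇒ K^T ⇒ n^T ⇒ n^K ⇒ n^n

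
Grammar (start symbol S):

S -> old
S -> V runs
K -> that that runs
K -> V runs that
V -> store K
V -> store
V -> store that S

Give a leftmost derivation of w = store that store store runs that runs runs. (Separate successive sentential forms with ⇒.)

S ⇒ V runs ⇒ store that S runs ⇒ store that V runs runs ⇒ store that store K runs runs ⇒ store that store V runs that runs runs ⇒ store that store store runs that runs runs

S ⇒ V runs   [S -> V runs]
V runs ⇒ store that S runs   [V -> store that S]
store that S runs ⇒ store that V runs runs   [S -> V runs]
store that V runs runs ⇒ store that store K runs runs   [V -> store K]
store that store K runs runs ⇒ store that store V runs that runs runs   [K -> V runs that]
store that store V runs that runs runs ⇒ store that store store runs that runs runs   [V -> store]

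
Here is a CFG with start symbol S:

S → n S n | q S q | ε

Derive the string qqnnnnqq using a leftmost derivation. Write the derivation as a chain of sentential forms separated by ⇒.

S ⇒ qSq   [S → q S q]
qSq ⇒ qqSqq   [S → q S q]
qqSqq ⇒ qqnSnqq   [S → n S n]
qqnSnqq ⇒ qqnnSnnqq   [S → n S n]
qqnnSnnqq ⇒ qqnnnnqq   [S → ε]

S ⇒ qSq ⇒ qqSqq ⇒ qqnSnqq ⇒ qqnnSnnqq ⇒ qqnnnnqq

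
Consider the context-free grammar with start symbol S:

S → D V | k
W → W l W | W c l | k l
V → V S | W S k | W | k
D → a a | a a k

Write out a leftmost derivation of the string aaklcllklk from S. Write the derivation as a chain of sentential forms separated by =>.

S => DV   [S → D V]
DV => aaV   [D → a a]
aaV => aaVS   [V → V S]
aaVS => aaWS   [V → W]
aaWS => aaWlWS   [W → W l W]
aaWlWS => aaWcllWS   [W → W c l]
aaWcllWS => aaklcllWS   [W → k l]
aaklcllWS => aaklcllklS   [W → k l]
aaklcllklS => aaklcllklk   [S → k]

S => DV => aaV => aaVS => aaWS => aaWlWS => aaWcllWS => aaklcllWS => aaklcllklS => aaklcllklk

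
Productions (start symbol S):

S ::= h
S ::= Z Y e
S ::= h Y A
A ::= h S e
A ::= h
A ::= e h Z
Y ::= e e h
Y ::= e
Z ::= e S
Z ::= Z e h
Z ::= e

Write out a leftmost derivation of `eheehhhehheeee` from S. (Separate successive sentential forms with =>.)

S => ZYe => eSYe => ehYAYe => eheehAYe => eheehhSeYe => eheehhhYAeYe => eheehhheAeYe => eheehhhehSeeYe => eheehhhehheeYe => eheehhhehheeee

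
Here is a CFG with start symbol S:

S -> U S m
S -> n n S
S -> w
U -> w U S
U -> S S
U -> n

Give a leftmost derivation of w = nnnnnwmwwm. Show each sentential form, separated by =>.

S => nnS => nnnnS => nnnnUSm => nnnnSSSm => nnnnUSmSSm => nnnnnSmSSm => nnnnnwmSSm => nnnnnwmwSm => nnnnnwmwwm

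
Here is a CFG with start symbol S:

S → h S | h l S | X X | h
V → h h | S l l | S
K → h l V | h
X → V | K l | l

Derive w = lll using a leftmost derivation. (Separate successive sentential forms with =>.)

S=>XX=>VX=>SX=>XXX=>lXX=>llX=>lll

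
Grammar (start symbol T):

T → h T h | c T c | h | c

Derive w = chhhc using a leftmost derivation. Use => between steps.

T => cTc => chThc => chhhc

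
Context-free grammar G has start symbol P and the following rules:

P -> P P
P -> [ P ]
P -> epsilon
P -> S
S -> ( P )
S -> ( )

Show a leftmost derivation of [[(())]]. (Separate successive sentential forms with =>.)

P => [P]   [P -> [ P ]]
[P] => [[P]]   [P -> [ P ]]
[[P]] => [[PP]]   [P -> P P]
[[PP]] => [[PPP]]   [P -> P P]
[[PPP]] => [[SPP]]   [P -> S]
[[SPP]] => [[(P)PP]]   [S -> ( P )]
[[(P)PP]] => [[(PP)PP]]   [P -> P P]
[[(PP)PP]] => [[(SP)PP]]   [P -> S]
[[(SP)PP]] => [[(()P)PP]]   [S -> ( )]
[[(()P)PP]] => [[(())PP]]   [P -> epsilon]
[[(())PP]] => [[(())P]]   [P -> epsilon]
[[(())P]] => [[(())]]   [P -> epsilon]

P=>[P]=>[[P]]=>[[PP]]=>[[PPP]]=>[[SPP]]=>[[(P)PP]]=>[[(PP)PP]]=>[[(SP)PP]]=>[[(()P)PP]]=>[[(())PP]]=>[[(())P]]=>[[(())]]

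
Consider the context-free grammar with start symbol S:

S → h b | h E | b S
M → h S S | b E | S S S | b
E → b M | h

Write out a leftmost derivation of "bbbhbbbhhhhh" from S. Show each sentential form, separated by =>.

S => bS   [S → b S]
bS => bbS   [S → b S]
bbS => bbbS   [S → b S]
bbbS => bbbhE   [S → h E]
bbbhE => bbbhbM   [E → b M]
bbbhbM => bbbhbbE   [M → b E]
bbbhbbE => bbbhbbbM   [E → b M]
bbbhbbbM => bbbhbbbhSS   [M → h S S]
bbbhbbbhSS => bbbhbbbhhES   [S → h E]
bbbhbbbhhES => bbbhbbbhhhS   [E → h]
bbbhbbbhhhS => bbbhbbbhhhhE   [S → h E]
bbbhbbbhhhhE => bbbhbbbhhhhh   [E → h]

S => bS => bbS => bbbS => bbbhE => bbbhbM => bbbhbbE => bbbhbbbM => bbbhbbbhSS => bbbhbbbhhES => bbbhbbbhhhS => bbbhbbbhhhhE => bbbhbbbhhhhh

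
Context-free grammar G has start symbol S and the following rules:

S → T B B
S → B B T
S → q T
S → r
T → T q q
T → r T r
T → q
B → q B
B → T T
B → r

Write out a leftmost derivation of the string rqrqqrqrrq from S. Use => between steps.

S => BBT => TTBT => TqqTBT => rTrqqTBT => rqrqqTBT => rqrqqrTrBT => rqrqqrqrBT => rqrqqrqrrT => rqrqqrqrrq

S => BBT   [S → B B T]
BBT => TTBT   [B → T T]
TTBT => TqqTBT   [T → T q q]
TqqTBT => rTrqqTBT   [T → r T r]
rTrqqTBT => rqrqqTBT   [T → q]
rqrqqTBT => rqrqqrTrBT   [T → r T r]
rqrqqrTrBT => rqrqqrqrBT   [T → q]
rqrqqrqrBT => rqrqqrqrrT   [B → r]
rqrqqrqrrT => rqrqqrqrrq   [T → q]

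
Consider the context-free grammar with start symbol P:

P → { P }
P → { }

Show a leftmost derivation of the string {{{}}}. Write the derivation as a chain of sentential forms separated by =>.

P=>{P}=>{{P}}=>{{{}}}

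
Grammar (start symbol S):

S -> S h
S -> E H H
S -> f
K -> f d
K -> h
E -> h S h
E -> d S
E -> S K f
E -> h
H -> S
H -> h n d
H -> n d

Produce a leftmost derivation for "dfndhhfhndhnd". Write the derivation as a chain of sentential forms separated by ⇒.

S ⇒ EHH ⇒ dSHH ⇒ dfHH ⇒ dfndH ⇒ dfndS ⇒ dfndEHH ⇒ dfndhHH ⇒ dfndhSH ⇒ dfndhEHHH ⇒ dfndhhHHH ⇒ dfndhhSHH ⇒ dfndhhfHH ⇒ dfndhhfhndH ⇒ dfndhhfhndhnd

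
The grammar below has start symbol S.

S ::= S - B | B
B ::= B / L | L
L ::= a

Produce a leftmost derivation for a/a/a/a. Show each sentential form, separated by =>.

S => B => B/L => B/L/L => B/L/L/L => L/L/L/L => a/L/L/L => a/a/L/L => a/a/a/L => a/a/a/a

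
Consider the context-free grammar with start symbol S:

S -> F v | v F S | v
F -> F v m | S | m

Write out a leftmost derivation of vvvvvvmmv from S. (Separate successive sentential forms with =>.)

S => vFS => vFvmS => vSvmS => vvFSvmS => vvSSvmS => vvvSvmS => vvvFvvmS => vvvSvvmS => vvvvvvmS => vvvvvvmFv => vvvvvvmmv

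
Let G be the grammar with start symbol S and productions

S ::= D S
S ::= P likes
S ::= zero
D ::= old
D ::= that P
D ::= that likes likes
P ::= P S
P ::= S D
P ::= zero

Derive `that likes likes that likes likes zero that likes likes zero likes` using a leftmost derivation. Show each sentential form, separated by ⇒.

S ⇒ D S ⇒ that likes likes S ⇒ that likes likes P likes ⇒ that likes likes P S likes ⇒ that likes likes S D S likes ⇒ that likes likes D S D S likes ⇒ that likes likes that likes likes S D S likes ⇒ that likes likes that likes likes zero D S likes ⇒ that likes likes that likes likes zero that likes likes S likes ⇒ that likes likes that likes likes zero that likes likes zero likes

S ⇒ D S   [S ::= D S]
D S ⇒ that likes likes S   [D ::= that likes likes]
that likes likes S ⇒ that likes likes P likes   [S ::= P likes]
that likes likes P likes ⇒ that likes likes P S likes   [P ::= P S]
that likes likes P S likes ⇒ that likes likes S D S likes   [P ::= S D]
that likes likes S D S likes ⇒ that likes likes D S D S likes   [S ::= D S]
that likes likes D S D S likes ⇒ that likes likes that likes likes S D S likes   [D ::= that likes likes]
that likes likes that likes likes S D S likes ⇒ that likes likes that likes likes zero D S likes   [S ::= zero]
that likes likes that likes likes zero D S likes ⇒ that likes likes that likes likes zero that likes likes S likes   [D ::= that likes likes]
that likes likes that likes likes zero that likes likes S likes ⇒ that likes likes that likes likes zero that likes likes zero likes   [S ::= zero]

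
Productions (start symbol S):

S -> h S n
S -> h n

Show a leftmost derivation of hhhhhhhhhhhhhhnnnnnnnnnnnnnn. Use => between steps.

S => hSn   [S -> h S n]
hSn => hhSnn   [S -> h S n]
hhSnn => hhhSnnn   [S -> h S n]
hhhSnnn => hhhhSnnnn   [S -> h S n]
hhhhSnnnn => hhhhhSnnnnn   [S -> h S n]
hhhhhSnnnnn => hhhhhhSnnnnnn   [S -> h S n]
hhhhhhSnnnnnn => hhhhhhhSnnnnnnn   [S -> h S n]
hhhhhhhSnnnnnnn => hhhhhhhhSnnnnnnnn   [S -> h S n]
hhhhhhhhSnnnnnnnn => hhhhhhhhhSnnnnnnnnn   [S -> h S n]
hhhhhhhhhSnnnnnnnnn => hhhhhhhhhhSnnnnnnnnnn   [S -> h S n]
hhhhhhhhhhSnnnnnnnnnn => hhhhhhhhhhhSnnnnnnnnnnn   [S -> h S n]
hhhhhhhhhhhSnnnnnnnnnnn => hhhhhhhhhhhhSnnnnnnnnnnnn   [S -> h S n]
hhhhhhhhhhhhSnnnnnnnnnnnn => hhhhhhhhhhhhhSnnnnnnnnnnnnn   [S -> h S n]
hhhhhhhhhhhhhSnnnnnnnnnnnnn => hhhhhhhhhhhhhhnnnnnnnnnnnnnn   [S -> h n]

S=>hSn=>hhSnn=>hhhSnnn=>hhhhSnnnn=>hhhhhSnnnnn=>hhhhhhSnnnnnn=>hhhhhhhSnnnnnnn=>hhhhhhhhSnnnnnnnn=>hhhhhhhhhSnnnnnnnnn=>hhhhhhhhhhSnnnnnnnnnn=>hhhhhhhhhhhSnnnnnnnnnnn=>hhhhhhhhhhhhSnnnnnnnnnnnn=>hhhhhhhhhhhhhSnnnnnnnnnnnnn=>hhhhhhhhhhhhhhnnnnnnnnnnnnnn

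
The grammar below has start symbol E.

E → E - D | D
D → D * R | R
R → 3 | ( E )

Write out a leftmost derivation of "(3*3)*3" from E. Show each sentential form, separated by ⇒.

E ⇒ D ⇒ D*R ⇒ R*R ⇒ (E)*R ⇒ (D)*R ⇒ (D*R)*R ⇒ (R*R)*R ⇒ (3*R)*R ⇒ (3*3)*R ⇒ (3*3)*3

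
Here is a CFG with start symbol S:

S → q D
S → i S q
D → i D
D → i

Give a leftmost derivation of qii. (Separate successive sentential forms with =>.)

S => qD => qiD => qii

S => qD   [S → q D]
qD => qiD   [D → i D]
qiD => qii   [D → i]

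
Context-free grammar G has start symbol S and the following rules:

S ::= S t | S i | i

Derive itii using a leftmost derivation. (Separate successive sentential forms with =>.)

S => Si => Sii => Stii => itii

S => Si   [S ::= S i]
Si => Sii   [S ::= S i]
Sii => Stii   [S ::= S t]
Stii => itii   [S ::= i]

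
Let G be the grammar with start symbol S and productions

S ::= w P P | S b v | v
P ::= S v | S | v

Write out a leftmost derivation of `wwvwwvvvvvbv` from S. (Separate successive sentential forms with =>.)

S => Sbv   [S ::= S b v]
Sbv => wPPbv   [S ::= w P P]
wPPbv => wSPbv   [P ::= S]
wSPbv => wwPPPbv   [S ::= w P P]
wwPPPbv => wwvPPbv   [P ::= v]
wwvPPbv => wwvSvPbv   [P ::= S v]
wwvSvPbv => wwvwPPvPbv   [S ::= w P P]
wwvwPPvPbv => wwvwSPvPbv   [P ::= S]
wwvwSPvPbv => wwvwwPPPvPbv   [S ::= w P P]
wwvwwPPPvPbv => wwvwwSPPvPbv   [P ::= S]
wwvwwSPPvPbv => wwvwwvPPvPbv   [S ::= v]
wwvwwvPPvPbv => wwvwwvvPvPbv   [P ::= v]
wwvwwvvPvPbv => wwvwwvvvvPbv   [P ::= v]
wwvwwvvvvPbv => wwvwwvvvvvbv   [P ::= v]

S => Sbv => wPPbv => wSPbv => wwPPPbv => wwvPPbv => wwvSvPbv => wwvwPPvPbv => wwvwSPvPbv => wwvwwPPPvPbv => wwvwwSPPvPbv => wwvwwvPPvPbv => wwvwwvvPvPbv => wwvwwvvvvPbv => wwvwwvvvvvbv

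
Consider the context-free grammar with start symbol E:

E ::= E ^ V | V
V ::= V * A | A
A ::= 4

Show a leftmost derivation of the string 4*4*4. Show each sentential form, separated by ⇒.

E ⇒ V ⇒ V*A ⇒ V*A*A ⇒ A*A*A ⇒ 4*A*A ⇒ 4*4*A ⇒ 4*4*4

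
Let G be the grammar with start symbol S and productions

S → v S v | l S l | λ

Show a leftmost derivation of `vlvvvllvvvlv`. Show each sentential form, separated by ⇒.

S ⇒ vSv ⇒ vlSlv ⇒ vlvSvlv ⇒ vlvvSvvlv ⇒ vlvvvSvvvlv ⇒ vlvvvlSlvvvlv ⇒ vlvvvllvvvlv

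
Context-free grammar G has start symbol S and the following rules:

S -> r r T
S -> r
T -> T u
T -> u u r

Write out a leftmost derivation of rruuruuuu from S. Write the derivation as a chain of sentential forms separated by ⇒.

S ⇒ rrT ⇒ rrTu ⇒ rrTuu ⇒ rrTuuu ⇒ rrTuuuu ⇒ rruuruuuu

S ⇒ rrT   [S -> r r T]
rrT ⇒ rrTu   [T -> T u]
rrTu ⇒ rrTuu   [T -> T u]
rrTuu ⇒ rrTuuu   [T -> T u]
rrTuuu ⇒ rrTuuuu   [T -> T u]
rrTuuuu ⇒ rruuruuuu   [T -> u u r]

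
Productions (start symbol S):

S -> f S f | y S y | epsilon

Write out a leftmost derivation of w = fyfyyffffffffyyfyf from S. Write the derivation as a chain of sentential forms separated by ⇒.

S ⇒ fSf   [S -> f S f]
fSf ⇒ fySyf   [S -> y S y]
fySyf ⇒ fyfSfyf   [S -> f S f]
fyfSfyf ⇒ fyfySyfyf   [S -> y S y]
fyfySyfyf ⇒ fyfyySyyfyf   [S -> y S y]
fyfyySyyfyf ⇒ fyfyyfSfyyfyf   [S -> f S f]
fyfyyfSfyyfyf ⇒ fyfyyffSffyyfyf   [S -> f S f]
fyfyyffSffyyfyf ⇒ fyfyyfffSfffyyfyf   [S -> f S f]
fyfyyfffSfffyyfyf ⇒ fyfyyffffSffffyyfyf   [S -> f S f]
fyfyyffffSffffyyfyf ⇒ fyfyyffffffffyyfyf   [S -> epsilon]

S ⇒ fSf ⇒ fySyf ⇒ fyfSfyf ⇒ fyfySyfyf ⇒ fyfyySyyfyf ⇒ fyfyyfSfyyfyf ⇒ fyfyyffSffyyfyf ⇒ fyfyyfffSfffyyfyf ⇒ fyfyyffffSffffyyfyf ⇒ fyfyyffffffffyyfyf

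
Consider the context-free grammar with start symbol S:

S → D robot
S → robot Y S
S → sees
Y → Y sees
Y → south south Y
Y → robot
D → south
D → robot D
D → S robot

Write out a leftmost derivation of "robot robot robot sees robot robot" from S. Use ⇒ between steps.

S ⇒ robot Y S   [S → robot Y S]
robot Y S ⇒ robot robot S   [Y → robot]
robot robot S ⇒ robot robot D robot   [S → D robot]
robot robot D robot ⇒ robot robot robot D robot   [D → robot D]
robot robot robot D robot ⇒ robot robot robot S robot robot   [D → S robot]
robot robot robot S robot robot ⇒ robot robot robot sees robot robot   [S → sees]

S ⇒ robot Y S ⇒ robot robot S ⇒ robot robot D robot ⇒ robot robot robot D robot ⇒ robot robot robot S robot robot ⇒ robot robot robot sees robot robot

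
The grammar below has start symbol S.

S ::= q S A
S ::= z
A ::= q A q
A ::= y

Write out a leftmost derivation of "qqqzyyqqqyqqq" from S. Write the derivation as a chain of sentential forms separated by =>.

S=>qSA=>qqSAA=>qqqSAAA=>qqqzAAA=>qqqzyAA=>qqqzyyA=>qqqzyyqAq=>qqqzyyqqAqq=>qqqzyyqqqAqqq=>qqqzyyqqqyqqq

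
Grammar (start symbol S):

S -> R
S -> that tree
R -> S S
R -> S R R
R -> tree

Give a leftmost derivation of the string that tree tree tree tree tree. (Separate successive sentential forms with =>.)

S => R   [S -> R]
R => S R R   [R -> S R R]
S R R => R R R   [S -> R]
R R R => S R R R R   [R -> S R R]
S R R R R => that tree R R R R   [S -> that tree]
that tree R R R R => that tree tree R R R   [R -> tree]
that tree tree R R R => that tree tree tree R R   [R -> tree]
that tree tree tree R R => that tree tree tree tree R   [R -> tree]
that tree tree tree tree R => that tree tree tree tree tree   [R -> tree]

S => R => S R R => R R R => S R R R R => that tree R R R R => that tree tree R R R => that tree tree tree R R => that tree tree tree tree R => that tree tree tree tree tree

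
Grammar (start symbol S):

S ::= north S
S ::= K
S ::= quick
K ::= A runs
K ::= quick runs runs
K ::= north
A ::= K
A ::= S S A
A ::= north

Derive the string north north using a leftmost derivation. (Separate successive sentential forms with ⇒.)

S ⇒ north S ⇒ north K ⇒ north north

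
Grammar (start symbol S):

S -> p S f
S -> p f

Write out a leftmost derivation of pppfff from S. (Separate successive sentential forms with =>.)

S=>pSf=>ppSff=>pppfff

S => pSf   [S -> p S f]
pSf => ppSff   [S -> p S f]
ppSff => pppfff   [S -> p f]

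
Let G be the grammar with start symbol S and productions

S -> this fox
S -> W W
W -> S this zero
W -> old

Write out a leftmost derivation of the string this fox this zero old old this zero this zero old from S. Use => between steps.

S => W W => S this zero W => W W this zero W => S this zero W this zero W => this fox this zero W this zero W => this fox this zero S this zero this zero W => this fox this zero W W this zero this zero W => this fox this zero old W this zero this zero W => this fox this zero old old this zero this zero W => this fox this zero old old this zero this zero old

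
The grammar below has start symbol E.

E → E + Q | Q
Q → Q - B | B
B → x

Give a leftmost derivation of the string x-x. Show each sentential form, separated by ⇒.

E ⇒ Q ⇒ Q-B ⇒ B-B ⇒ x-B ⇒ x-x

E ⇒ Q   [E → Q]
Q ⇒ Q-B   [Q → Q - B]
Q-B ⇒ B-B   [Q → B]
B-B ⇒ x-B   [B → x]
x-B ⇒ x-x   [B → x]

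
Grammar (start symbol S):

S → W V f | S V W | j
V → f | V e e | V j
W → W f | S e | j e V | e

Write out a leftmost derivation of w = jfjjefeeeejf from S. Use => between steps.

S => SVW => jVW => jVjW => jfjW => jfjWf => jfjjeVf => jfjjeVjf => jfjjeVeejf => jfjjeVeeeejf => jfjjefeeeejf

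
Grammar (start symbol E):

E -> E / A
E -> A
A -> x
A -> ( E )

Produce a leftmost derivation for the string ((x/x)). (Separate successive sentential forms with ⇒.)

E ⇒ A ⇒ (E) ⇒ (A) ⇒ ((E)) ⇒ ((E/A)) ⇒ ((A/A)) ⇒ ((x/A)) ⇒ ((x/x))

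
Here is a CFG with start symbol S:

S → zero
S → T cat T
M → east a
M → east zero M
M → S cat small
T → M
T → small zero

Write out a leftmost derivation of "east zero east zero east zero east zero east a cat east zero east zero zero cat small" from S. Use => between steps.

S => T cat T   [S → T cat T]
T cat T => M cat T   [T → M]
M cat T => east zero M cat T   [M → east zero M]
east zero M cat T => east zero east zero M cat T   [M → east zero M]
east zero east zero M cat T => east zero east zero east zero M cat T   [M → east zero M]
east zero east zero east zero M cat T => east zero east zero east zero east zero M cat T   [M → east zero M]
east zero east zero east zero east zero M cat T => east zero east zero east zero east zero east a cat T   [M → east a]
east zero east zero east zero east zero east a cat T => east zero east zero east zero east zero east a cat M   [T → M]
east zero east zero east zero east zero east a cat M => east zero east zero east zero east zero east a cat east zero M   [M → east zero M]
east zero east zero east zero east zero east a cat east zero M => east zero east zero east zero east zero east a cat east zero east zero M   [M → east zero M]
east zero east zero east zero east zero east a cat east zero east zero M => east zero east zero east zero east zero east a cat east zero east zero S cat small   [M → S cat small]
east zero east zero east zero east zero east a cat east zero east zero S cat small => east zero east zero east zero east zero east a cat east zero east zero zero cat small   [S → zero]

S => T cat T => M cat T => east zero M cat T => east zero east zero M cat T => east zero east zero east zero M cat T => east zero east zero east zero east zero M cat T => east zero east zero east zero east zero east a cat T => east zero east zero east zero east zero east a cat M => east zero east zero east zero east zero east a cat east zero M => east zero east zero east zero east zero east a cat east zero east zero M => east zero east zero east zero east zero east a cat east zero east zero S cat small => east zero east zero east zero east zero east a cat east zero east zero zero cat small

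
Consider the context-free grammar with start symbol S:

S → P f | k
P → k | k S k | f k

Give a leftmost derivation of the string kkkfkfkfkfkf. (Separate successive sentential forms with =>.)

S => Pf   [S → P f]
Pf => kSkf   [P → k S k]
kSkf => kPfkf   [S → P f]
kPfkf => kkSkfkf   [P → k S k]
kkSkfkf => kkPfkfkf   [S → P f]
kkPfkfkf => kkkSkfkfkf   [P → k S k]
kkkSkfkfkf => kkkPfkfkfkf   [S → P f]
kkkPfkfkfkf => kkkfkfkfkfkf   [P → f k]

S=>Pf=>kSkf=>kPfkf=>kkSkfkf=>kkPfkfkf=>kkkSkfkfkf=>kkkPfkfkfkf=>kkkfkfkfkfkf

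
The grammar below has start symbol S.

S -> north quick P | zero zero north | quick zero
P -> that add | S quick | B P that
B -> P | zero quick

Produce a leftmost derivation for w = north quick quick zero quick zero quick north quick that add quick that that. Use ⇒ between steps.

S ⇒ north quick P ⇒ north quick B P that ⇒ north quick P P that ⇒ north quick S quick P that ⇒ north quick quick zero quick P that ⇒ north quick quick zero quick B P that that ⇒ north quick quick zero quick zero quick P that that ⇒ north quick quick zero quick zero quick S quick that that ⇒ north quick quick zero quick zero quick north quick P quick that that ⇒ north quick quick zero quick zero quick north quick that add quick that that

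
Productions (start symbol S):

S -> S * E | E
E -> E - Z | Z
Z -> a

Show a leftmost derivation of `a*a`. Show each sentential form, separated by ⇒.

S ⇒ S*E ⇒ E*E ⇒ Z*E ⇒ a*E ⇒ a*Z ⇒ a*a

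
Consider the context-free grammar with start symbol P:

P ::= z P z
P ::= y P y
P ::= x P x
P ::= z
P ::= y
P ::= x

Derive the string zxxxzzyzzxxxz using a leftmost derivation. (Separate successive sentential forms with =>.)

P => zPz => zxPxz => zxxPxxz => zxxxPxxxz => zxxxzPzxxxz => zxxxzzPzzxxxz => zxxxzzyzzxxxz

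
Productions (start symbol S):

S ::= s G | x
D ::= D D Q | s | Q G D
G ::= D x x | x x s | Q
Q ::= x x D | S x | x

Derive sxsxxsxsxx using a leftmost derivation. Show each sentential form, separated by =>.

S => sG => sDxx => sQGDxx => sxGDxx => sxQDxx => sxSxDxx => sxsGxDxx => sxsxxsxDxx => sxsxxsxsxx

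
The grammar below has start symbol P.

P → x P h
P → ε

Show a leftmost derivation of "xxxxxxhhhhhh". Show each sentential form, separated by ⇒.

P⇒xPh⇒xxPhh⇒xxxPhhh⇒xxxxPhhhh⇒xxxxxPhhhhh⇒xxxxxxPhhhhhh⇒xxxxxxhhhhhh

P ⇒ xPh   [P → x P h]
xPh ⇒ xxPhh   [P → x P h]
xxPhh ⇒ xxxPhhh   [P → x P h]
xxxPhhh ⇒ xxxxPhhhh   [P → x P h]
xxxxPhhhh ⇒ xxxxxPhhhhh   [P → x P h]
xxxxxPhhhhh ⇒ xxxxxxPhhhhhh   [P → x P h]
xxxxxxPhhhhhh ⇒ xxxxxxhhhhhh   [P → ε]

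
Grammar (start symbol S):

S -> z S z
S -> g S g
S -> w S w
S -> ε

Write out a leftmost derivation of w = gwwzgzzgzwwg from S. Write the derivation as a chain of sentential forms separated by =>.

S => gSg => gwSwg => gwwSwwg => gwwzSzwwg => gwwzgSgzwwg => gwwzgzSzgzwwg => gwwzgzzgzwwg

S => gSg   [S -> g S g]
gSg => gwSwg   [S -> w S w]
gwSwg => gwwSwwg   [S -> w S w]
gwwSwwg => gwwzSzwwg   [S -> z S z]
gwwzSzwwg => gwwzgSgzwwg   [S -> g S g]
gwwzgSgzwwg => gwwzgzSzgzwwg   [S -> z S z]
gwwzgzSzgzwwg => gwwzgzzgzwwg   [S -> ε]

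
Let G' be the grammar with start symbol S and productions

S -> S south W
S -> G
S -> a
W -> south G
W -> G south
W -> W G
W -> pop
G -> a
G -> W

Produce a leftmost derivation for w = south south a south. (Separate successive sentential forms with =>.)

S => G   [S -> G]
G => W   [G -> W]
W => south G   [W -> south G]
south G => south W   [G -> W]
south W => south G south   [W -> G south]
south G south => south W south   [G -> W]
south W south => south south G south   [W -> south G]
south south G south => south south a south   [G -> a]

S => G => W => south G => south W => south G south => south W south => south south G south => south south a south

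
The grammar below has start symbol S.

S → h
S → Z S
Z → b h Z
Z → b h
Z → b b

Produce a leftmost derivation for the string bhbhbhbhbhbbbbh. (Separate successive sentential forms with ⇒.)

S⇒ZS⇒bhZS⇒bhbhZS⇒bhbhbhZS⇒bhbhbhbhZS⇒bhbhbhbhbhZS⇒bhbhbhbhbhbbS⇒bhbhbhbhbhbbZS⇒bhbhbhbhbhbbbbS⇒bhbhbhbhbhbbbbh

S ⇒ ZS   [S → Z S]
ZS ⇒ bhZS   [Z → b h Z]
bhZS ⇒ bhbhZS   [Z → b h Z]
bhbhZS ⇒ bhbhbhZS   [Z → b h Z]
bhbhbhZS ⇒ bhbhbhbhZS   [Z → b h Z]
bhbhbhbhZS ⇒ bhbhbhbhbhZS   [Z → b h Z]
bhbhbhbhbhZS ⇒ bhbhbhbhbhbbS   [Z → b b]
bhbhbhbhbhbbS ⇒ bhbhbhbhbhbbZS   [S → Z S]
bhbhbhbhbhbbZS ⇒ bhbhbhbhbhbbbbS   [Z → b b]
bhbhbhbhbhbbbbS ⇒ bhbhbhbhbhbbbbh   [S → h]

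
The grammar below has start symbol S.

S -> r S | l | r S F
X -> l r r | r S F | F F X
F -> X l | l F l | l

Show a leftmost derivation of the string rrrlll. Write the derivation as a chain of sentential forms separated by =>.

S => rSF   [S -> r S F]
rSF => rrSFF   [S -> r S F]
rrSFF => rrrSFF   [S -> r S]
rrrSFF => rrrlFF   [S -> l]
rrrlFF => rrrllF   [F -> l]
rrrllF => rrrlll   [F -> l]

S => rSF => rrSFF => rrrSFF => rrrlFF => rrrllF => rrrlll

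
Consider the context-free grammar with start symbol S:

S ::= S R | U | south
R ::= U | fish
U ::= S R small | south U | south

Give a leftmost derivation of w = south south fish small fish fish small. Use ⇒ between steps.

S ⇒ U   [S ::= U]
U ⇒ S R small   [U ::= S R small]
S R small ⇒ S R R small   [S ::= S R]
S R R small ⇒ U R R small   [S ::= U]
U R R small ⇒ south U R R small   [U ::= south U]
south U R R small ⇒ south S R small R R small   [U ::= S R small]
south S R small R R small ⇒ south south R small R R small   [S ::= south]
south south R small R R small ⇒ south south fish small R R small   [R ::= fish]
south south fish small R R small ⇒ south south fish small fish R small   [R ::= fish]
south south fish small fish R small ⇒ south south fish small fish fish small   [R ::= fish]

S ⇒ U ⇒ S R small ⇒ S R R small ⇒ U R R small ⇒ south U R R small ⇒ south S R small R R small ⇒ south south R small R R small ⇒ south south fish small R R small ⇒ south south fish small fish R small ⇒ south south fish small fish fish small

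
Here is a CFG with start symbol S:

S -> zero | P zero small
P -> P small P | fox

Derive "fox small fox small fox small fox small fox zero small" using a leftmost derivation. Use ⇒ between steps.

S ⇒ P zero small   [S -> P zero small]
P zero small ⇒ P small P zero small   [P -> P small P]
P small P zero small ⇒ P small P small P zero small   [P -> P small P]
P small P small P zero small ⇒ fox small P small P zero small   [P -> fox]
fox small P small P zero small ⇒ fox small P small P small P zero small   [P -> P small P]
fox small P small P small P zero small ⇒ fox small P small P small P small P zero small   [P -> P small P]
fox small P small P small P small P zero small ⇒ fox small fox small P small P small P zero small   [P -> fox]
fox small fox small P small P small P zero small ⇒ fox small fox small fox small P small P zero small   [P -> fox]
fox small fox small fox small P small P zero small ⇒ fox small fox small fox small fox small P zero small   [P -> fox]
fox small fox small fox small fox small P zero small ⇒ fox small fox small fox small fox small fox zero small   [P -> fox]

S ⇒ P zero small ⇒ P small P zero small ⇒ P small P small P zero small ⇒ fox small P small P zero small ⇒ fox small P small P small P zero small ⇒ fox small P small P small P small P zero small ⇒ fox small fox small P small P small P zero small ⇒ fox small fox small fox small P small P zero small ⇒ fox small fox small fox small fox small P zero small ⇒ fox small fox small fox small fox small fox zero small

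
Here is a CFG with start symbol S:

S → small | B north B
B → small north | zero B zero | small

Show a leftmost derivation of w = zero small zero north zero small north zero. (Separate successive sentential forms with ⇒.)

S ⇒ B north B ⇒ zero B zero north B ⇒ zero small zero north B ⇒ zero small zero north zero B zero ⇒ zero small zero north zero small north zero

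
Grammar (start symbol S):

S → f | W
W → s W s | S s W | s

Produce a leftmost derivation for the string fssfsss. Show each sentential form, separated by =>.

S => W => SsW => fsW => fssWs => fssSsWs => fssfsWs => fssfsss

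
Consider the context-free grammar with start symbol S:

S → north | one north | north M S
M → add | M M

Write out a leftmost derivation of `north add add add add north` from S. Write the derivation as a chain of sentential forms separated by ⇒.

S ⇒ north M S ⇒ north M M S ⇒ north M M M S ⇒ north M M M M S ⇒ north add M M M S ⇒ north add add M M S ⇒ north add add add M S ⇒ north add add add add S ⇒ north add add add add north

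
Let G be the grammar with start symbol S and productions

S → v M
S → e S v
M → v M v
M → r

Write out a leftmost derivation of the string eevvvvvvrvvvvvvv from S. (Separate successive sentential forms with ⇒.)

S ⇒ eSv   [S → e S v]
eSv ⇒ eeSvv   [S → e S v]
eeSvv ⇒ eevMvv   [S → v M]
eevMvv ⇒ eevvMvvv   [M → v M v]
eevvMvvv ⇒ eevvvMvvvv   [M → v M v]
eevvvMvvvv ⇒ eevvvvMvvvvv   [M → v M v]
eevvvvMvvvvv ⇒ eevvvvvMvvvvvv   [M → v M v]
eevvvvvMvvvvvv ⇒ eevvvvvvMvvvvvvv   [M → v M v]
eevvvvvvMvvvvvvv ⇒ eevvvvvvrvvvvvvv   [M → r]

S⇒eSv⇒eeSvv⇒eevMvv⇒eevvMvvv⇒eevvvMvvvv⇒eevvvvMvvvvv⇒eevvvvvMvvvvvv⇒eevvvvvvMvvvvvvv⇒eevvvvvvrvvvvvvv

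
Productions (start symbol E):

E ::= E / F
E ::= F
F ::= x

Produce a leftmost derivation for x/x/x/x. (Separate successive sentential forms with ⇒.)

E ⇒ E/F ⇒ E/F/F ⇒ E/F/F/F ⇒ F/F/F/F ⇒ x/F/F/F ⇒ x/x/F/F ⇒ x/x/x/F ⇒ x/x/x/x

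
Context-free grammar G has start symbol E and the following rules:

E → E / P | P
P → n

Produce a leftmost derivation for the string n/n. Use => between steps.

E => E/P   [E → E / P]
E/P => P/P   [E → P]
P/P => n/P   [P → n]
n/P => n/n   [P → n]

E => E/P => P/P => n/P => n/n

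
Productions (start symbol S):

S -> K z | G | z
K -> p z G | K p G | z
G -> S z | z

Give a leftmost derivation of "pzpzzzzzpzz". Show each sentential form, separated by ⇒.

S ⇒ Kz ⇒ KpGz ⇒ pzGpGz ⇒ pzSzpGz ⇒ pzKzzpGz ⇒ pzpzGzzpGz ⇒ pzpzSzzzpGz ⇒ pzpzGzzzpGz ⇒ pzpzzzzzpGz ⇒ pzpzzzzzpzz

S ⇒ Kz   [S -> K z]
Kz ⇒ KpGz   [K -> K p G]
KpGz ⇒ pzGpGz   [K -> p z G]
pzGpGz ⇒ pzSzpGz   [G -> S z]
pzSzpGz ⇒ pzKzzpGz   [S -> K z]
pzKzzpGz ⇒ pzpzGzzpGz   [K -> p z G]
pzpzGzzpGz ⇒ pzpzSzzzpGz   [G -> S z]
pzpzSzzzpGz ⇒ pzpzGzzzpGz   [S -> G]
pzpzGzzzpGz ⇒ pzpzzzzzpGz   [G -> z]
pzpzzzzzpGz ⇒ pzpzzzzzpzz   [G -> z]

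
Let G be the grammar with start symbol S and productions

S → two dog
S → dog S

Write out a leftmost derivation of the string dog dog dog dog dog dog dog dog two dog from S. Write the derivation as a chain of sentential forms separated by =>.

S => dog S => dog dog S => dog dog dog S => dog dog dog dog S => dog dog dog dog dog S => dog dog dog dog dog dog S => dog dog dog dog dog dog dog S => dog dog dog dog dog dog dog dog S => dog dog dog dog dog dog dog dog two dog

S => dog S   [S → dog S]
dog S => dog dog S   [S → dog S]
dog dog S => dog dog dog S   [S → dog S]
dog dog dog S => dog dog dog dog S   [S → dog S]
dog dog dog dog S => dog dog dog dog dog S   [S → dog S]
dog dog dog dog dog S => dog dog dog dog dog dog S   [S → dog S]
dog dog dog dog dog dog S => dog dog dog dog dog dog dog S   [S → dog S]
dog dog dog dog dog dog dog S => dog dog dog dog dog dog dog dog S   [S → dog S]
dog dog dog dog dog dog dog dog S => dog dog dog dog dog dog dog dog two dog   [S → two dog]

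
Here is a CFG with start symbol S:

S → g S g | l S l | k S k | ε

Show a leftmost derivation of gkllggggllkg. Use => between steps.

S => gSg => gkSkg => gklSlkg => gkllSllkg => gkllgSgllkg => gkllggSggllkg => gkllggggllkg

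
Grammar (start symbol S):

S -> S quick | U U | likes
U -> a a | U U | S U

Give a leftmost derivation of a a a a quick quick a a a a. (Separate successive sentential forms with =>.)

S => U U   [S -> U U]
U U => S U U   [U -> S U]
S U U => S quick U U   [S -> S quick]
S quick U U => S quick quick U U   [S -> S quick]
S quick quick U U => U U quick quick U U   [S -> U U]
U U quick quick U U => a a U quick quick U U   [U -> a a]
a a U quick quick U U => a a a a quick quick U U   [U -> a a]
a a a a quick quick U U => a a a a quick quick a a U   [U -> a a]
a a a a quick quick a a U => a a a a quick quick a a a a   [U -> a a]

S => U U => S U U => S quick U U => S quick quick U U => U U quick quick U U => a a U quick quick U U => a a a a quick quick U U => a a a a quick quick a a U => a a a a quick quick a a a a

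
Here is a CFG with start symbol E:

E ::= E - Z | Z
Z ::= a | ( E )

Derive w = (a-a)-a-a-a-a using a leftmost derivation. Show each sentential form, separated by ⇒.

E ⇒ E-Z   [E ::= E - Z]
E-Z ⇒ E-Z-Z   [E ::= E - Z]
E-Z-Z ⇒ E-Z-Z-Z   [E ::= E - Z]
E-Z-Z-Z ⇒ E-Z-Z-Z-Z   [E ::= E - Z]
E-Z-Z-Z-Z ⇒ Z-Z-Z-Z-Z   [E ::= Z]
Z-Z-Z-Z-Z ⇒ (E)-Z-Z-Z-Z   [Z ::= ( E )]
(E)-Z-Z-Z-Z ⇒ (E-Z)-Z-Z-Z-Z   [E ::= E - Z]
(E-Z)-Z-Z-Z-Z ⇒ (Z-Z)-Z-Z-Z-Z   [E ::= Z]
(Z-Z)-Z-Z-Z-Z ⇒ (a-Z)-Z-Z-Z-Z   [Z ::= a]
(a-Z)-Z-Z-Z-Z ⇒ (a-a)-Z-Z-Z-Z   [Z ::= a]
(a-a)-Z-Z-Z-Z ⇒ (a-a)-a-Z-Z-Z   [Z ::= a]
(a-a)-a-Z-Z-Z ⇒ (a-a)-a-a-Z-Z   [Z ::= a]
(a-a)-a-a-Z-Z ⇒ (a-a)-a-a-a-Z   [Z ::= a]
(a-a)-a-a-a-Z ⇒ (a-a)-a-a-a-a   [Z ::= a]

E ⇒ E-Z ⇒ E-Z-Z ⇒ E-Z-Z-Z ⇒ E-Z-Z-Z-Z ⇒ Z-Z-Z-Z-Z ⇒ (E)-Z-Z-Z-Z ⇒ (E-Z)-Z-Z-Z-Z ⇒ (Z-Z)-Z-Z-Z-Z ⇒ (a-Z)-Z-Z-Z-Z ⇒ (a-a)-Z-Z-Z-Z ⇒ (a-a)-a-Z-Z-Z ⇒ (a-a)-a-a-Z-Z ⇒ (a-a)-a-a-a-Z ⇒ (a-a)-a-a-a-a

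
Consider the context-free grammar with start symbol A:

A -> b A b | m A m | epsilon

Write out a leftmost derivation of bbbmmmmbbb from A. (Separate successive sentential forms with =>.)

A=>bAb=>bbAbb=>bbbAbbb=>bbbmAmbbb=>bbbmmAmmbbb=>bbbmmmmbbb

A => bAb   [A -> b A b]
bAb => bbAbb   [A -> b A b]
bbAbb => bbbAbbb   [A -> b A b]
bbbAbbb => bbbmAmbbb   [A -> m A m]
bbbmAmbbb => bbbmmAmmbbb   [A -> m A m]
bbbmmAmmbbb => bbbmmmmbbb   [A -> epsilon]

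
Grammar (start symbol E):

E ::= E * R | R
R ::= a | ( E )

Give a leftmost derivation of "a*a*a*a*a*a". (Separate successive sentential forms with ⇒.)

E ⇒ E*R   [E ::= E * R]
E*R ⇒ E*R*R   [E ::= E * R]
E*R*R ⇒ E*R*R*R   [E ::= E * R]
E*R*R*R ⇒ E*R*R*R*R   [E ::= E * R]
E*R*R*R*R ⇒ E*R*R*R*R*R   [E ::= E * R]
E*R*R*R*R*R ⇒ R*R*R*R*R*R   [E ::= R]
R*R*R*R*R*R ⇒ a*R*R*R*R*R   [R ::= a]
a*R*R*R*R*R ⇒ a*a*R*R*R*R   [R ::= a]
a*a*R*R*R*R ⇒ a*a*a*R*R*R   [R ::= a]
a*a*a*R*R*R ⇒ a*a*a*a*R*R   [R ::= a]
a*a*a*a*R*R ⇒ a*a*a*a*a*R   [R ::= a]
a*a*a*a*a*R ⇒ a*a*a*a*a*a   [R ::= a]

E⇒E*R⇒E*R*R⇒E*R*R*R⇒E*R*R*R*R⇒E*R*R*R*R*R⇒R*R*R*R*R*R⇒a*R*R*R*R*R⇒a*a*R*R*R*R⇒a*a*a*R*R*R⇒a*a*a*a*R*R⇒a*a*a*a*a*R⇒a*a*a*a*a*a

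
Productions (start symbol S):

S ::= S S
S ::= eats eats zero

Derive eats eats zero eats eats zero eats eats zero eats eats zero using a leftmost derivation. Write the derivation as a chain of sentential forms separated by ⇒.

S ⇒ S S ⇒ eats eats zero S ⇒ eats eats zero S S ⇒ eats eats zero S S S ⇒ eats eats zero eats eats zero S S ⇒ eats eats zero eats eats zero eats eats zero S ⇒ eats eats zero eats eats zero eats eats zero eats eats zero

S ⇒ S S   [S ::= S S]
S S ⇒ eats eats zero S   [S ::= eats eats zero]
eats eats zero S ⇒ eats eats zero S S   [S ::= S S]
eats eats zero S S ⇒ eats eats zero S S S   [S ::= S S]
eats eats zero S S S ⇒ eats eats zero eats eats zero S S   [S ::= eats eats zero]
eats eats zero eats eats zero S S ⇒ eats eats zero eats eats zero eats eats zero S   [S ::= eats eats zero]
eats eats zero eats eats zero eats eats zero S ⇒ eats eats zero eats eats zero eats eats zero eats eats zero   [S ::= eats eats zero]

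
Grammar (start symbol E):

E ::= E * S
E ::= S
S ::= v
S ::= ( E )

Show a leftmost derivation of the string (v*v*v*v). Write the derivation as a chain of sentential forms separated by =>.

E => S   [E ::= S]
S => (E)   [S ::= ( E )]
(E) => (E*S)   [E ::= E * S]
(E*S) => (E*S*S)   [E ::= E * S]
(E*S*S) => (E*S*S*S)   [E ::= E * S]
(E*S*S*S) => (S*S*S*S)   [E ::= S]
(S*S*S*S) => (v*S*S*S)   [S ::= v]
(v*S*S*S) => (v*v*S*S)   [S ::= v]
(v*v*S*S) => (v*v*v*S)   [S ::= v]
(v*v*v*S) => (v*v*v*v)   [S ::= v]

E => S => (E) => (E*S) => (E*S*S) => (E*S*S*S) => (S*S*S*S) => (v*S*S*S) => (v*v*S*S) => (v*v*v*S) => (v*v*v*v)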